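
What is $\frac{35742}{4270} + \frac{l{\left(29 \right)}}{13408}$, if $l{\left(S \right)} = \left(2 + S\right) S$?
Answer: $\frac{34504819}{4089440} \approx 8.4375$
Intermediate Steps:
$l{\left(S \right)} = S \left(2 + S\right)$
$\frac{35742}{4270} + \frac{l{\left(29 \right)}}{13408} = \frac{35742}{4270} + \frac{29 \left(2 + 29\right)}{13408} = 35742 \cdot \frac{1}{4270} + 29 \cdot 31 \cdot \frac{1}{13408} = \frac{2553}{305} + 899 \cdot \frac{1}{13408} = \frac{2553}{305} + \frac{899}{13408} = \frac{34504819}{4089440}$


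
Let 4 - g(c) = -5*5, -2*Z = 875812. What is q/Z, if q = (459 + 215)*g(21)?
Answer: -9773/218953 ≈ -0.044635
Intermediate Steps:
Z = -437906 (Z = -½*875812 = -437906)
g(c) = 29 (g(c) = 4 - (-5)*5 = 4 - 1*(-25) = 4 + 25 = 29)
q = 19546 (q = (459 + 215)*29 = 674*29 = 19546)
q/Z = 19546/(-437906) = 19546*(-1/437906) = -9773/218953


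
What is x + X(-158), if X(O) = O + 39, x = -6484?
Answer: -6603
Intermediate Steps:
X(O) = 39 + O
x + X(-158) = -6484 + (39 - 158) = -6484 - 119 = -6603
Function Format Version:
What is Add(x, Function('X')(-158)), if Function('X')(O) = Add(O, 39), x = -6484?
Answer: -6603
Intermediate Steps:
Function('X')(O) = Add(39, O)
Add(x, Function('X')(-158)) = Add(-6484, Add(39, -158)) = Add(-6484, -119) = -6603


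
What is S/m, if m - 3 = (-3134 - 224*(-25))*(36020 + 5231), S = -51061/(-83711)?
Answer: 51061/8515498879959 ≈ 5.9962e-9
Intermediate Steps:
S = 51061/83711 (S = -51061*(-1/83711) = 51061/83711 ≈ 0.60997)
m = 101724969 (m = 3 + (-3134 - 224*(-25))*(36020 + 5231) = 3 + (-3134 + 5600)*41251 = 3 + 2466*41251 = 3 + 101724966 = 101724969)
S/m = (51061/83711)/101724969 = (51061/83711)*(1/101724969) = 51061/8515498879959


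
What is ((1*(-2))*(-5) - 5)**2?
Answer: 25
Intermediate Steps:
((1*(-2))*(-5) - 5)**2 = (-2*(-5) - 5)**2 = (10 - 5)**2 = 5**2 = 25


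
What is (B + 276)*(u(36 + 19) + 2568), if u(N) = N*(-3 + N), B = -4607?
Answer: -23508668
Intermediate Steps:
(B + 276)*(u(36 + 19) + 2568) = (-4607 + 276)*((36 + 19)*(-3 + (36 + 19)) + 2568) = -4331*(55*(-3 + 55) + 2568) = -4331*(55*52 + 2568) = -4331*(2860 + 2568) = -4331*5428 = -23508668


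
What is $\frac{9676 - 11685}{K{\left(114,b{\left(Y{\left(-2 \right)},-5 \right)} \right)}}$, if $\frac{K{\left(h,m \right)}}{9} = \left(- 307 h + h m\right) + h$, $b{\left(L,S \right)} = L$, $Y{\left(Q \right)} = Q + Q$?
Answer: $\frac{2009}{318060} \approx 0.0063164$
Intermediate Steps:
$Y{\left(Q \right)} = 2 Q$
$K{\left(h,m \right)} = - 2754 h + 9 h m$ ($K{\left(h,m \right)} = 9 \left(\left(- 307 h + h m\right) + h\right) = 9 \left(- 306 h + h m\right) = - 2754 h + 9 h m$)
$\frac{9676 - 11685}{K{\left(114,b{\left(Y{\left(-2 \right)},-5 \right)} \right)}} = \frac{9676 - 11685}{9 \cdot 114 \left(-306 + 2 \left(-2\right)\right)} = \frac{9676 - 11685}{9 \cdot 114 \left(-306 - 4\right)} = - \frac{2009}{9 \cdot 114 \left(-310\right)} = - \frac{2009}{-318060} = \left(-2009\right) \left(- \frac{1}{318060}\right) = \frac{2009}{318060}$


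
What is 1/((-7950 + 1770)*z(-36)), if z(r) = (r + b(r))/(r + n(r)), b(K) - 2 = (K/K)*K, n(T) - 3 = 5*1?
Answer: -1/15450 ≈ -6.4725e-5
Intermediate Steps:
n(T) = 8 (n(T) = 3 + 5*1 = 3 + 5 = 8)
b(K) = 2 + K (b(K) = 2 + (K/K)*K = 2 + 1*K = 2 + K)
z(r) = (2 + 2*r)/(8 + r) (z(r) = (r + (2 + r))/(r + 8) = (2 + 2*r)/(8 + r))
1/((-7950 + 1770)*z(-36)) = 1/((-7950 + 1770)*((2*(1 - 36)/(8 - 36)))) = 1/((-6180)*((2*(-35)/(-28)))) = -1/(6180*(2*(-1/28)*(-35))) = -1/(6180*5/2) = -1/6180*2/5 = -1/15450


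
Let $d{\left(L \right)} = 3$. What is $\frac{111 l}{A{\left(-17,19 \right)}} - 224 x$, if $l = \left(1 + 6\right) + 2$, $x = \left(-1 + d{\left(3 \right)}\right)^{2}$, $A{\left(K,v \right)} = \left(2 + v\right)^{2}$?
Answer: $- \frac{43793}{49} \approx -893.73$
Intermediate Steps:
$x = 4$ ($x = \left(-1 + 3\right)^{2} = 2^{2} = 4$)
$l = 9$ ($l = 7 + 2 = 9$)
$\frac{111 l}{A{\left(-17,19 \right)}} - 224 x = \frac{111 \cdot 9}{\left(2 + 19\right)^{2}} - 896 = \frac{999}{21^{2}} - 896 = \frac{999}{441} - 896 = 999 \cdot \frac{1}{441} - 896 = \frac{111}{49} - 896 = - \frac{43793}{49}$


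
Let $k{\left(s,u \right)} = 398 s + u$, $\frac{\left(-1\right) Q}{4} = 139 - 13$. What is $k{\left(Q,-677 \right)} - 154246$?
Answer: $-355515$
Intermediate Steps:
$Q = -504$ ($Q = - 4 \left(139 - 13\right) = \left(-4\right) 126 = -504$)
$k{\left(s,u \right)} = u + 398 s$
$k{\left(Q,-677 \right)} - 154246 = \left(-677 + 398 \left(-504\right)\right) - 154246 = \left(-677 - 200592\right) - 154246 = -201269 - 154246 = -355515$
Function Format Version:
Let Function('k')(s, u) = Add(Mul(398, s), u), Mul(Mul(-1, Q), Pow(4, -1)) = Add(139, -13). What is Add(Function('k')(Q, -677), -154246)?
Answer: -355515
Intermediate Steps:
Q = -504 (Q = Mul(-4, Add(139, -13)) = Mul(-4, 126) = -504)
Function('k')(s, u) = Add(u, Mul(398, s))
Add(Function('k')(Q, -677), -154246) = Add(Add(-677, Mul(398, -504)), -154246) = Add(Add(-677, -200592), -154246) = Add(-201269, -154246) = -355515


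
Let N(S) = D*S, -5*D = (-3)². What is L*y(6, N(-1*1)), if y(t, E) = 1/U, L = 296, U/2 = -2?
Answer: -74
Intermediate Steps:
U = -4 (U = 2*(-2) = -4)
D = -9/5 (D = -⅕*(-3)² = -⅕*9 = -9/5 ≈ -1.8000)
N(S) = -9*S/5
y(t, E) = -¼ (y(t, E) = 1/(-4) = -¼)
L*y(6, N(-1*1)) = 296*(-¼) = -74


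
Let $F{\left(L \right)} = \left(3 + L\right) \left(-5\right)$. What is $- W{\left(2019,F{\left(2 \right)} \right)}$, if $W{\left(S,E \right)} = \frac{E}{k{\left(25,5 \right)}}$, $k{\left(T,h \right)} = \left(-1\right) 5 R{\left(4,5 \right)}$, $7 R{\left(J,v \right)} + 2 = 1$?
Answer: $35$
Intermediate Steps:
$F{\left(L \right)} = -15 - 5 L$
$R{\left(J,v \right)} = - \frac{1}{7}$ ($R{\left(J,v \right)} = - \frac{2}{7} + \frac{1}{7} \cdot 1 = - \frac{2}{7} + \frac{1}{7} = - \frac{1}{7}$)
$k{\left(T,h \right)} = \frac{5}{7}$ ($k{\left(T,h \right)} = \left(-1\right) 5 \left(- \frac{1}{7}\right) = \left(-5\right) \left(- \frac{1}{7}\right) = \frac{5}{7}$)
$W{\left(S,E \right)} = \frac{7 E}{5}$ ($W{\left(S,E \right)} = \frac{E}{\frac{5}{7}} = E \frac{7}{5} = \frac{7 E}{5}$)
$- W{\left(2019,F{\left(2 \right)} \right)} = - \frac{7 \left(-15 - 10\right)}{5} = - \frac{7 \left(-25\right)}{5} = \left(-1\right) \left(-35\right) = 35$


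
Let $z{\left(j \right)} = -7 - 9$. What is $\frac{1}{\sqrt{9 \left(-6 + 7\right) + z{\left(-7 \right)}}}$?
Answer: $- \frac{i \sqrt{7}}{7} \approx - 0.37796 i$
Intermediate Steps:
$z{\left(j \right)} = -16$ ($z{\left(j \right)} = -7 - 9 = -16$)
$\frac{1}{\sqrt{9 \left(-6 + 7\right) + z{\left(-7 \right)}}} = \frac{1}{\sqrt{9 \left(-6 + 7\right) - 16}} = \frac{1}{\sqrt{9 \cdot 1 - 16}} = \frac{1}{\sqrt{9 - 16}} = \frac{1}{\sqrt{-7}} = \frac{1}{i \sqrt{7}} = - \frac{i \sqrt{7}}{7}$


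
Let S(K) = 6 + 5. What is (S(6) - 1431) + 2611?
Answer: 1191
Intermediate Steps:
S(K) = 11
(S(6) - 1431) + 2611 = (11 - 1431) + 2611 = -1420 + 2611 = 1191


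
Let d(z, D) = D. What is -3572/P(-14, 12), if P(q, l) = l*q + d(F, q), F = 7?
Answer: 1786/91 ≈ 19.626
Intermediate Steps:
P(q, l) = q + l*q (P(q, l) = l*q + q = q + l*q)
-3572/P(-14, 12) = -3572*(-1/(14*(1 + 12))) = -3572/((-14*13)) = -3572/(-182) = -3572*(-1/182) = 1786/91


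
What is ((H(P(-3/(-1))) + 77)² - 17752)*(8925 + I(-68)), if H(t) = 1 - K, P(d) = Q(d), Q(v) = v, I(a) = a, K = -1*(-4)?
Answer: -108728532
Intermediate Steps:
K = 4
P(d) = d
H(t) = -3 (H(t) = 1 - 1*4 = 1 - 4 = -3)
((H(P(-3/(-1))) + 77)² - 17752)*(8925 + I(-68)) = ((-3 + 77)² - 17752)*(8925 - 68) = (74² - 17752)*8857 = (5476 - 17752)*8857 = -12276*8857 = -108728532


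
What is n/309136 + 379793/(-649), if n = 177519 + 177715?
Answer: -58588570991/100314632 ≈ -584.05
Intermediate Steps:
n = 355234
n/309136 + 379793/(-649) = 355234/309136 + 379793/(-649) = 355234*(1/309136) + 379793*(-1/649) = 177617/154568 - 379793/649 = -58588570991/100314632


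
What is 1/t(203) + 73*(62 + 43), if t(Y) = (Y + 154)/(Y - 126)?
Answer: 390926/51 ≈ 7665.2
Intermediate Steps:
t(Y) = (154 + Y)/(-126 + Y)
1/t(203) + 73*(62 + 43) = 1/((154 + 203)/(-126 + 203)) + 73*(62 + 43) = 1/(357/77) + 73*105 = 1/((1/77)*357) + 7665 = 1/(51/11) + 7665 = 11/51 + 7665 = 390926/51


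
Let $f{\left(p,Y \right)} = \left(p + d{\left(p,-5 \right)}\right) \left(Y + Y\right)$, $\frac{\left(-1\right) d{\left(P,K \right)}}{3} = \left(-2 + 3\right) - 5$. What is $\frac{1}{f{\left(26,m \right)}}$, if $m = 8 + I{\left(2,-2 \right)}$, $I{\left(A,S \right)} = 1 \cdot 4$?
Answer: $\frac{1}{912} \approx 0.0010965$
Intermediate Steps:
$I{\left(A,S \right)} = 4$
$d{\left(P,K \right)} = 12$ ($d{\left(P,K \right)} = - 3 \left(\left(-2 + 3\right) - 5\right) = - 3 \left(1 - 5\right) = \left(-3\right) \left(-4\right) = 12$)
$m = 12$ ($m = 8 + 4 = 12$)
$f{\left(p,Y \right)} = 2 Y \left(12 + p\right)$ ($f{\left(p,Y \right)} = \left(p + 12\right) \left(Y + Y\right) = \left(12 + p\right) 2 Y = 2 Y \left(12 + p\right)$)
$\frac{1}{f{\left(26,m \right)}} = \frac{1}{2 \cdot 12 \left(12 + 26\right)} = \frac{1}{2 \cdot 12 \cdot 38} = \frac{1}{912}$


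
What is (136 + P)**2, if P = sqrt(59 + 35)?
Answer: (136 + sqrt(94))**2 ≈ 21227.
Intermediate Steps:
P = sqrt(94) ≈ 9.6954
(136 + P)**2 = (136 + sqrt(94))**2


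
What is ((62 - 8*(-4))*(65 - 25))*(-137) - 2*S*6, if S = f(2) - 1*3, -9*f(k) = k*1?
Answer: -1545244/3 ≈ -5.1508e+5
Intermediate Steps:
f(k) = -k/9
S = -29/9 (S = -⅑*2 - 1*3 = -2/9 - 3 = -29/9 ≈ -3.2222)
((62 - 8*(-4))*(65 - 25))*(-137) - 2*S*6 = ((62 - 8*(-4))*(65 - 25))*(-137) - 2*(-29/9)*6 = ((62 + 32)*40)*(-137) + (58/9)*6 = (94*40)*(-137) + 116/3 = 3760*(-137) + 116/3 = -515120 + 116/3 = -1545244/3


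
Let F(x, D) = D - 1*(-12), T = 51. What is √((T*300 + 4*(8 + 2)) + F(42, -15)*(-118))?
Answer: √15694 ≈ 125.28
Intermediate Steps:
F(x, D) = 12 + D (F(x, D) = D + 12 = 12 + D)
√((T*300 + 4*(8 + 2)) + F(42, -15)*(-118)) = √((51*300 + 4*(8 + 2)) + (12 - 15)*(-118)) = √((15300 + 4*10) - 3*(-118)) = √((15300 + 40) + 354) = √(15340 + 354) = √15694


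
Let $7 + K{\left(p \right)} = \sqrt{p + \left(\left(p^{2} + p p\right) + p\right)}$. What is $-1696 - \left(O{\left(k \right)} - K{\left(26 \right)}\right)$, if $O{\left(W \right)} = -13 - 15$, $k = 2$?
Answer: $-1675 + 6 \sqrt{39} \approx -1637.5$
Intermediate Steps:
$O{\left(W \right)} = -28$
$K{\left(p \right)} = -7 + \sqrt{2 p + 2 p^{2}}$ ($K{\left(p \right)} = -7 + \sqrt{p + \left(\left(p^{2} + p p\right) + p\right)} = -7 + \sqrt{p + \left(\left(p^{2} + p^{2}\right) + p\right)} = -7 + \sqrt{p + \left(2 p^{2} + p\right)} = -7 + \sqrt{p + \left(p + 2 p^{2}\right)} = -7 + \sqrt{2 p + 2 p^{2}}$)
$-1696 - \left(O{\left(k \right)} - K{\left(26 \right)}\right) = -1696 - \left(-28 - \left(-7 + \sqrt{2} \sqrt{26 \left(1 + 26\right)}\right)\right) = -1696 - \left(-28 - \left(-7 + \sqrt{2} \sqrt{26 \cdot 27}\right)\right) = -1696 - \left(-28 - \left(-7 + \sqrt{2} \sqrt{702}\right)\right) = -1696 - \left(-28 - \left(-7 + \sqrt{2} \cdot 3 \sqrt{78}\right)\right) = -1696 - \left(-28 - \left(-7 + 6 \sqrt{39}\right)\right) = -1696 - \left(-28 + \left(7 - 6 \sqrt{39}\right)\right) = -1696 - \left(-21 - 6 \sqrt{39}\right) = -1696 + \left(21 + 6 \sqrt{39}\right) = -1675 + 6 \sqrt{39}$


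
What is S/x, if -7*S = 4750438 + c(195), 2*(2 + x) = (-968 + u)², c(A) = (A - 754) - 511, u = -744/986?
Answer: -44397274732/30705360945 ≈ -1.4459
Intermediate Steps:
u = -372/493 (u = -744*1/986 = -372/493 ≈ -0.75456)
c(A) = -1265 + A (c(A) = (-754 + A) - 511 = -1265 + A)
x = 114048483510/243049 (x = -2 + (-968 - 372/493)²/2 = -2 + (-477596/493)²/2 = -2 + (½)*(228097939216/243049) = -2 + 114048969608/243049 = 114048483510/243049 ≈ 4.6924e+5)
S = -4749368/7 (S = -(4750438 + (-1265 + 195))/7 = -(4750438 - 1070)/7 = -⅐*4749368 = -4749368/7 ≈ -6.7848e+5)
S/x = -4749368/(7*114048483510/243049) = -4749368/7*243049/114048483510 = -44397274732/30705360945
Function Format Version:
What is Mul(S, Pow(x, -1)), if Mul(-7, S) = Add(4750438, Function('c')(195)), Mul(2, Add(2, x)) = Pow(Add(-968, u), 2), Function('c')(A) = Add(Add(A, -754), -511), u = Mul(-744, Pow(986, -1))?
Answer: Rational(-44397274732, 30705360945) ≈ -1.4459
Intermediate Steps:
u = Rational(-372, 493) (u = Mul(-744, Rational(1, 986)) = Rational(-372, 493) ≈ -0.75456)
Function('c')(A) = Add(-1265, A) (Function('c')(A) = Add(Add(-754, A), -511) = Add(-1265, A))
x = Rational(114048483510, 243049) (x = Add(-2, Mul(Rational(1, 2), Pow(Add(-968, Rational(-372, 493)), 2))) = Add(-2, Mul(Rational(1, 2), Pow(Rational(-477596, 493), 2))) = Add(-2, Mul(Rational(1, 2), Rational(228097939216, 243049))) = Add(-2, Rational(114048969608, 243049)) = Rational(114048483510, 243049) ≈ 4.6924e+5)
S = Rational(-4749368, 7) (S = Mul(Rational(-1, 7), Add(4750438, Add(-1265, 195))) = Mul(Rational(-1, 7), Add(4750438, -1070)) = Mul(Rational(-1, 7), 4749368) = Rational(-4749368, 7) ≈ -6.7848e+5)
Mul(S, Pow(x, -1)) = Mul(Rational(-4749368, 7), Pow(Rational(114048483510, 243049), -1)) = Mul(Rational(-4749368, 7), Rational(243049, 114048483510)) = Rational(-44397274732, 30705360945)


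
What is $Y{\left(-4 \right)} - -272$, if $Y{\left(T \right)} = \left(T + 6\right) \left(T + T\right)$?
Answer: $256$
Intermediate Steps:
$Y{\left(T \right)} = 2 T \left(6 + T\right)$ ($Y{\left(T \right)} = \left(6 + T\right) 2 T = 2 T \left(6 + T\right)$)
$Y{\left(-4 \right)} - -272 = 2 \left(-4\right) \left(6 - 4\right) - -272 = 2 \left(-4\right) 2 + 272 = -16 + 272 = 256$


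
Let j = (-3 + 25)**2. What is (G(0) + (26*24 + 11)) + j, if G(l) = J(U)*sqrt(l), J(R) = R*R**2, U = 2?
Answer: 1119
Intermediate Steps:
J(R) = R**3
j = 484 (j = 22**2 = 484)
G(l) = 8*sqrt(l) (G(l) = 2**3*sqrt(l) = 8*sqrt(l))
(G(0) + (26*24 + 11)) + j = (8*sqrt(0) + (26*24 + 11)) + 484 = (8*0 + (624 + 11)) + 484 = (0 + 635) + 484 = 635 + 484 = 1119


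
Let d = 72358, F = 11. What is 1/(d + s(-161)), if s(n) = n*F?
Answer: 1/70587 ≈ 1.4167e-5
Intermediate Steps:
s(n) = 11*n (s(n) = n*11 = 11*n)
1/(d + s(-161)) = 1/(72358 + 11*(-161)) = 1/(72358 - 1771) = 1/70587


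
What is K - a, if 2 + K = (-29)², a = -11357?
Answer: 12196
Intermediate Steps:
K = 839 (K = -2 + (-29)² = -2 + 841 = 839)
K - a = 839 - 1*(-11357) = 839 + 11357 = 12196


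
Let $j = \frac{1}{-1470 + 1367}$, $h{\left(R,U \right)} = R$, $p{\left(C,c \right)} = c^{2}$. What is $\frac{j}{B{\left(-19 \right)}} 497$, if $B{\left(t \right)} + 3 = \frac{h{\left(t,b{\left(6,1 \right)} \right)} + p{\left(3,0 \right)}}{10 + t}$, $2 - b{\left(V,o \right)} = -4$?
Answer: $\frac{4473}{824} \approx 5.4284$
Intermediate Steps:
$b{\left(V,o \right)} = 6$ ($b{\left(V,o \right)} = 2 - -4 = 2 + 4 = 6$)
$B{\left(t \right)} = -3 + \frac{t}{10 + t}$ ($B{\left(t \right)} = -3 + \frac{t + 0^{2}}{10 + t} = -3 + \frac{t + 0}{10 + t} = -3 + \frac{t}{10 + t}$)
$j = - \frac{1}{103}$ ($j = \frac{1}{-103} = - \frac{1}{103} \approx -0.0097087$)
$\frac{j}{B{\left(-19 \right)}} 497 = - \frac{1}{103 \frac{2 \left(-15 - -19\right)}{10 - 19}} \cdot 497 = - \frac{1}{103 \frac{2 \left(-15 + 19\right)}{-9}} \cdot 497 = - \frac{1}{103 \cdot 2 \left(- \frac{1}{9}\right) 4} \cdot 497 = - \frac{1}{103 \left(- \frac{8}{9}\right)} 497 = \left(- \frac{1}{103}\right) \left(- \frac{9}{8}\right) 497 = \frac{9}{824} \cdot 497 = \frac{4473}{824}$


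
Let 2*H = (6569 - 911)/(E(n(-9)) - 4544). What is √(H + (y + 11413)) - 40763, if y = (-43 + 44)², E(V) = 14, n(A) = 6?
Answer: -40763 + √26023637470/1510 ≈ -40656.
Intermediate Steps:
y = 1 (y = 1² = 1)
H = -943/1510 (H = ((6569 - 911)/(14 - 4544))/2 = (5658/(-4530))/2 = (5658*(-1/4530))/2 = (½)*(-943/755) = -943/1510 ≈ -0.62450)
√(H + (y + 11413)) - 40763 = √(-943/1510 + (1 + 11413)) - 40763 = √(-943/1510 + 11414) - 40763 = √(17234197/1510) - 40763 = √26023637470/1510 - 40763 = -40763 + √26023637470/1510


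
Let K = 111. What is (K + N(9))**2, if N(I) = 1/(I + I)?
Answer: 3996001/324 ≈ 12333.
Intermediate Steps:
N(I) = 1/(2*I)
(K + N(9))**2 = (111 + (1/2)/9)**2 = (111 + (1/2)*(1/9))**2 = (111 + 1/18)**2 = (1999/18)**2 = 3996001/324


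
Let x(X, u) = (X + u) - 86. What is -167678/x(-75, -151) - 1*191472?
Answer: -29785793/156 ≈ -1.9093e+5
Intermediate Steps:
x(X, u) = -86 + X + u
-167678/x(-75, -151) - 1*191472 = -167678/(-86 - 75 - 151) - 1*191472 = -167678/(-312) - 191472 = -167678*(-1/312) - 191472 = 83839/156 - 191472 = -29785793/156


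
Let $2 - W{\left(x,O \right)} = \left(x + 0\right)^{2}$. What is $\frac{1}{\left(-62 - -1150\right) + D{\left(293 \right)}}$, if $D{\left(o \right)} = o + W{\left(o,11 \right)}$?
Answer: $- \frac{1}{84466} \approx -1.1839 \cdot 10^{-5}$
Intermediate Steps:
$W{\left(x,O \right)} = 2 - x^{2}$ ($W{\left(x,O \right)} = 2 - \left(x + 0\right)^{2} = 2 - x^{2}$)
$D{\left(o \right)} = 2 + o - o^{2}$ ($D{\left(o \right)} = o - \left(-2 + o^{2}\right) = 2 + o - o^{2}$)
$\frac{1}{\left(-62 - -1150\right) + D{\left(293 \right)}} = \frac{1}{\left(-62 - -1150\right) + \left(2 + 293 - 293^{2}\right)} = \frac{1}{\left(-62 + 1150\right) + \left(2 + 293 - 85849\right)} = \frac{1}{1088 + \left(2 + 293 - 85849\right)} = \frac{1}{1088 - 85554} = \frac{1}{-84466} = - \frac{1}{84466}$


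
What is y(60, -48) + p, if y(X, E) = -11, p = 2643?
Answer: 2632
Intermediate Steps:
y(60, -48) + p = -11 + 2643 = 2632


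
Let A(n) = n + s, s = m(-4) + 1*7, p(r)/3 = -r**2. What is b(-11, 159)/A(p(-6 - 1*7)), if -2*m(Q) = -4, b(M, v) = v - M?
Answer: -85/249 ≈ -0.34137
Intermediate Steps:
m(Q) = 2 (m(Q) = -1/2*(-4) = 2)
p(r) = -3*r**2 (p(r) = 3*(-r**2) = -3*r**2)
s = 9 (s = 2 + 1*7 = 2 + 7 = 9)
A(n) = 9 + n (A(n) = n + 9 = 9 + n)
b(-11, 159)/A(p(-6 - 1*7)) = (159 - 1*(-11))/(9 - 3*(-6 - 1*7)**2) = (159 + 11)/(9 - 3*(-6 - 7)**2) = 170/(9 - 3*(-13)**2) = 170/(9 - 3*169) = 170/(9 - 507) = 170/(-498) = 170*(-1/498) = -85/249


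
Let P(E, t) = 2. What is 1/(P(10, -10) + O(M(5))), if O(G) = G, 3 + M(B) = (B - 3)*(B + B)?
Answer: 1/19 ≈ 0.052632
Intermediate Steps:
M(B) = -3 + 2*B*(-3 + B) (M(B) = -3 + (B - 3)*(B + B) = -3 + (-3 + B)*(2*B) = -3 + 2*B*(-3 + B))
1/(P(10, -10) + O(M(5))) = 1/(2 + (-3 - 6*5 + 2*5²)) = 1/(2 + (-3 - 30 + 2*25)) = 1/(2 + (-3 - 30 + 50)) = 1/(2 + 17) = 1/19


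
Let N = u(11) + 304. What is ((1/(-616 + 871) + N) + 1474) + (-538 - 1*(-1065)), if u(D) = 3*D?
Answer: 596191/255 ≈ 2338.0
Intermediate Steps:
N = 337 (N = 3*11 + 304 = 33 + 304 = 337)
((1/(-616 + 871) + N) + 1474) + (-538 - 1*(-1065)) = ((1/(-616 + 871) + 337) + 1474) + (-538 - 1*(-1065)) = ((1/255 + 337) + 1474) + (-538 + 1065) = ((1/255 + 337) + 1474) + 527 = (85936/255 + 1474) + 527 = 461806/255 + 527 = 596191/255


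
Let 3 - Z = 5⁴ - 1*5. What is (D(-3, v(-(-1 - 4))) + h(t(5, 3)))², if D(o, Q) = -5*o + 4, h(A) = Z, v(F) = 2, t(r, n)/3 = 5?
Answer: 357604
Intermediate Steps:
t(r, n) = 15 (t(r, n) = 3*5 = 15)
Z = -617 (Z = 3 - (5⁴ - 1*5) = 3 - (625 - 5) = 3 - 1*620 = 3 - 620 = -617)
h(A) = -617
D(o, Q) = 4 - 5*o
(D(-3, v(-(-1 - 4))) + h(t(5, 3)))² = ((4 - 5*(-3)) - 617)² = ((4 + 15) - 617)² = (19 - 617)² = (-598)² = 357604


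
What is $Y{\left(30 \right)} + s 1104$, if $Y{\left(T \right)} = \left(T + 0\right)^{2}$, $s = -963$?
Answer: $-1062252$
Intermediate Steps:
$Y{\left(T \right)} = T^{2}$
$Y{\left(30 \right)} + s 1104 = 30^{2} - 1063152 = 900 - 1063152 = -1062252$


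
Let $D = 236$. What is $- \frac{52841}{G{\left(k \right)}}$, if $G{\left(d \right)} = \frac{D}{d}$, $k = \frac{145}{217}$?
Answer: $- \frac{7661945}{51212} \approx -149.61$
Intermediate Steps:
$k = \frac{145}{217}$ ($k = 145 \cdot \frac{1}{217} = \frac{145}{217} \approx 0.6682$)
$G{\left(d \right)} = \frac{236}{d}$
$- \frac{52841}{G{\left(k \right)}} = - \frac{52841}{236 \frac{1}{\frac{145}{217}}} = - \frac{52841}{236 \cdot \frac{217}{145}} = - \frac{52841}{\frac{51212}{145}} = \left(-52841\right) \frac{145}{51212} = - \frac{7661945}{51212}$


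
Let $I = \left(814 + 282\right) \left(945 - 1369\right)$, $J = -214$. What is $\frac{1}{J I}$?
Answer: $\frac{1}{99446656} \approx 1.0056 \cdot 10^{-8}$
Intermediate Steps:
$I = -464704$ ($I = 1096 \left(-424\right) = -464704$)
$\frac{1}{J I} = \frac{1}{\left(-214\right) \left(-464704\right)} = \frac{1}{99446656}$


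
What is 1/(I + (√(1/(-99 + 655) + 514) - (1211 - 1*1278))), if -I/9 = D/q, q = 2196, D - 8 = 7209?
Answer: 309686996/7335523439 - 29768*√39724115/7335523439 ≈ 0.016641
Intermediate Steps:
D = 7217 (D = 8 + 7209 = 7217)
I = -7217/244 (I = -64953/2196 = -9*7217/2196 = -7217/244 ≈ -29.578)
1/(I + (√(1/(-99 + 655) + 514) - (1211 - 1*1278))) = 1/(-7217/244 + (√(1/(-99 + 655) + 514) - (1211 - 1*1278))) = 1/(-7217/244 + (√(1/556 + 514) - (1211 - 1278))) = 1/(-7217/244 + (√(1/556 + 514) - 1*(-67))) = 1/(-7217/244 + (√(285785/556) + 67)) = 1/(-7217/244 + (√39724115/278 + 67)) = 1/(-7217/244 + (67 + √39724115/278)) = 1/(9131/244 + √39724115/278)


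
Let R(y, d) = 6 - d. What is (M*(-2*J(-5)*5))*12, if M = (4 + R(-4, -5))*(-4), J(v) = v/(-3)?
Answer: 12000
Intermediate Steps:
J(v) = -v/3 (J(v) = v*(-⅓) = -v/3)
M = -60 (M = (4 + (6 - 1*(-5)))*(-4) = (4 + (6 + 5))*(-4) = (4 + 11)*(-4) = 15*(-4) = -60)
(M*(-2*J(-5)*5))*12 = -60*(-(-2)*(-5)/3)*5*12 = -60*(-2*5/3)*5*12 = -(-200)*5*12 = -60*(-50/3)*12 = 1000*12 = 12000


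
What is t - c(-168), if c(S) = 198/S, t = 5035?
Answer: 141013/28 ≈ 5036.2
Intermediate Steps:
t - c(-168) = 5035 - 198/(-168) = 5035 - 198*(-1)/168 = 5035 - 1*(-33/28) = 5035 + 33/28 = 141013/28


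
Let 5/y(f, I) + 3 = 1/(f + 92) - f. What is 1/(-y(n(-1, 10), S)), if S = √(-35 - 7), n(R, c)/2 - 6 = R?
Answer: 265/102 ≈ 2.5980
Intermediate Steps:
n(R, c) = 12 + 2*R
S = I*√42 (S = √(-42) = I*√42 ≈ 6.4807*I)
y(f, I) = 5/(-3 + 1/(92 + f) - f) (y(f, I) = 5/(-3 + (1/(f + 92) - f)) = 5/(-3 + (1/(92 + f) - f)) = 5/(-3 + 1/(92 + f) - f))
1/(-y(n(-1, 10), S)) = 1/(-5*(-92 - (12 + 2*(-1)))/(275 + (12 + 2*(-1))² + 95*(12 + 2*(-1)))) = 1/(-5*(-92 - (12 - 2))/(275 + (12 - 2)² + 95*(12 - 2))) = 1/(-5*(-92 - 1*10)/(275 + 10² + 95*10)) = 1/(-5*(-92 - 10)/(275 + 100 + 950)) = 1/(-5*(-102)/1325) = 1/(-1*(-102/265)) = 1/(102/265) = 265/102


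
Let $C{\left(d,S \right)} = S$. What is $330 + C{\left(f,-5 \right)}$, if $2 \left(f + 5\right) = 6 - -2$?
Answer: $325$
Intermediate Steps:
$f = -1$ ($f = -5 + \frac{6 - -2}{2} = -5 + \frac{6 + 2}{2} = -5 + \frac{1}{2} \cdot 8 = -5 + 4 = -1$)
$330 + C{\left(f,-5 \right)} = 330 - 5 = 325$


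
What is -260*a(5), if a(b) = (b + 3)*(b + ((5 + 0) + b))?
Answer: -31200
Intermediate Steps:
a(b) = (3 + b)*(5 + 2*b) (a(b) = (3 + b)*(b + (5 + b)) = (3 + b)*(5 + 2*b))
-260*a(5) = -260*(15 + 2*5² + 11*5) = -260*(15 + 2*25 + 55) = -260*(15 + 50 + 55) = -260*120 = -31200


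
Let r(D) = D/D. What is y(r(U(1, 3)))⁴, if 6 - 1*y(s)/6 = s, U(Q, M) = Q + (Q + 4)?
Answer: 810000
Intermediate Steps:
U(Q, M) = 4 + 2*Q (U(Q, M) = Q + (4 + Q) = 4 + 2*Q)
r(D) = 1
y(s) = 36 - 6*s
y(r(U(1, 3)))⁴ = (36 - 6*1)⁴ = (36 - 6)⁴ = 30⁴ = 810000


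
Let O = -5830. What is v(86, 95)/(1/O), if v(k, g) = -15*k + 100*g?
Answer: -47864300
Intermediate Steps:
v(86, 95)/(1/O) = (-15*86 + 100*95)/(1/(-5830)) = (-1290 + 9500)/(-1/5830) = 8210*(-5830) = -47864300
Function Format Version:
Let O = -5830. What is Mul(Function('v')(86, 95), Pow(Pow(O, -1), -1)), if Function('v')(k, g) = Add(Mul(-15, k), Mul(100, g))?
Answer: -47864300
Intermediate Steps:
Mul(Function('v')(86, 95), Pow(Pow(O, -1), -1)) = Mul(Add(Mul(-15, 86), Mul(100, 95)), Pow(Pow(-5830, -1), -1)) = Mul(Add(-1290, 9500), Pow(Rational(-1, 5830), -1)) = Mul(8210, -5830) = -47864300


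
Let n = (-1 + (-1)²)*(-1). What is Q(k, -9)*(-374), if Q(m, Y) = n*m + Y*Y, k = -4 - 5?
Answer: -30294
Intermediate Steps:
n = 0 (n = (-1 + 1)*(-1) = 0*(-1) = 0)
k = -9
Q(m, Y) = Y² (Q(m, Y) = 0*m + Y*Y = 0 + Y² = Y²)
Q(k, -9)*(-374) = (-9)²*(-374) = 81*(-374) = -30294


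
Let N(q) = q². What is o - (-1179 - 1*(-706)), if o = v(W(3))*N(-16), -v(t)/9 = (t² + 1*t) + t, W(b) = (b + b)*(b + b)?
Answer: -3151399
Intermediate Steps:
W(b) = 4*b² (W(b) = (2*b)*(2*b) = 4*b²)
v(t) = -18*t - 9*t² (v(t) = -9*((t² + 1*t) + t) = -9*((t² + t) + t) = -9*((t + t²) + t) = -9*(t² + 2*t) = -18*t - 9*t²)
o = -3151872 (o = -9*4*3²*(2 + 4*3²)*(-16)² = -9*4*9*(2 + 4*9)*256 = -9*36*(2 + 36)*256 = -9*36*38*256 = -12312*256 = -3151872)
o - (-1179 - 1*(-706)) = -3151872 - (-1179 - 1*(-706)) = -3151872 - (-1179 + 706) = -3151872 - 1*(-473) = -3151872 + 473 = -3151399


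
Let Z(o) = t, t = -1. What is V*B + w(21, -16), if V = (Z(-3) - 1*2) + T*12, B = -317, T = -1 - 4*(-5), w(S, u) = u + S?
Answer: -71320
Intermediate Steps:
Z(o) = -1
w(S, u) = S + u
T = 19 (T = -1 + 20 = 19)
V = 225 (V = (-1 - 1*2) + 19*12 = (-1 - 2) + 228 = -3 + 228 = 225)
V*B + w(21, -16) = 225*(-317) + (21 - 16) = -71325 + 5 = -71320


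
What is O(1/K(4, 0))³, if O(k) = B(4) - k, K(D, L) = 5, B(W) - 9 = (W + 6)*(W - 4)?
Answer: 85184/125 ≈ 681.47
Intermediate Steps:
B(W) = 9 + (-4 + W)*(6 + W) (B(W) = 9 + (W + 6)*(W - 4) = 9 + (6 + W)*(-4 + W) = 9 + (-4 + W)*(6 + W))
O(k) = 9 - k (O(k) = (-15 + 4² + 2*4) - k = (-15 + 16 + 8) - k = 9 - k)
O(1/K(4, 0))³ = (9 - 1/5)³ = (9 - 1*⅕)³ = (9 - ⅕)³ = (44/5)³ = 85184/125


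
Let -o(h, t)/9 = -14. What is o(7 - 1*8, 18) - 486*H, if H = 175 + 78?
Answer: -122832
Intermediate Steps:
o(h, t) = 126 (o(h, t) = -9*(-14) = 126)
H = 253
o(7 - 1*8, 18) - 486*H = 126 - 486*253 = 126 - 122958 = -122832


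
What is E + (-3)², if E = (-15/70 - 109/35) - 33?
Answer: -1913/70 ≈ -27.329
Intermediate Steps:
E = -2543/70 (E = (-15*1/70 - 109*1/35) - 33 = (-3/14 - 109/35) - 33 = -233/70 - 33 = -2543/70 ≈ -36.329)
E + (-3)² = -2543/70 + (-3)² = -2543/70 + 9 = -1913/70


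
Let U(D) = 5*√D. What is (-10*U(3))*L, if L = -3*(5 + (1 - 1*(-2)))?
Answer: 1200*√3 ≈ 2078.5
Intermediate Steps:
L = -24 (L = -3*(5 + (1 + 2)) = -3*(5 + 3) = -3*8 = -24)
(-10*U(3))*L = -50*√3*(-24) = 1200*√3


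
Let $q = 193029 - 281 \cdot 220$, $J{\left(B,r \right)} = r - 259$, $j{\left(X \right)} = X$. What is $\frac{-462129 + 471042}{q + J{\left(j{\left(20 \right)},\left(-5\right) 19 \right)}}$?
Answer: $\frac{8913}{130855} \approx 0.068114$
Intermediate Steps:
$J{\left(B,r \right)} = -259 + r$
$q = 131209$ ($q = 193029 - 61820 = 131209$)
$\frac{-462129 + 471042}{q + J{\left(j{\left(20 \right)},\left(-5\right) 19 \right)}} = \frac{-462129 + 471042}{131209 - 354} = \frac{8913}{131209 - 354} = \frac{8913}{130855}$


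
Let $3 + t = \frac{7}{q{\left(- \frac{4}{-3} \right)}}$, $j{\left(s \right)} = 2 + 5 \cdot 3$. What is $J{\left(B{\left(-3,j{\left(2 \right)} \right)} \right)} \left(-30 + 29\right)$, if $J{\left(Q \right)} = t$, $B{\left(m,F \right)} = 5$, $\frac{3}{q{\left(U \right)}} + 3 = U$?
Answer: $\frac{62}{9} \approx 6.8889$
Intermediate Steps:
$q{\left(U \right)} = \frac{3}{-3 + U}$
$j{\left(s \right)} = 17$ ($j{\left(s \right)} = 2 + 15 = 17$)
$t = - \frac{62}{9}$ ($t = -3 + \frac{7}{3 \frac{1}{-3 - \frac{4}{-3}}} = -3 + \frac{7}{3 \frac{1}{-3 - - \frac{4}{3}}} = -3 + \frac{7}{3 \frac{1}{-3 + \frac{4}{3}}} = -3 + \frac{7}{3 \frac{1}{- \frac{5}{3}}} = -3 + \frac{7}{3 \left(- \frac{3}{5}\right)} = -3 + \frac{7}{- \frac{9}{5}} = -3 + 7 \left(- \frac{5}{9}\right) = -3 - \frac{35}{9} = - \frac{62}{9} \approx -6.8889$)
$J{\left(Q \right)} = - \frac{62}{9}$
$J{\left(B{\left(-3,j{\left(2 \right)} \right)} \right)} \left(-30 + 29\right) = - \frac{62 \left(-30 + 29\right)}{9} = \left(- \frac{62}{9}\right) \left(-1\right) = \frac{62}{9}$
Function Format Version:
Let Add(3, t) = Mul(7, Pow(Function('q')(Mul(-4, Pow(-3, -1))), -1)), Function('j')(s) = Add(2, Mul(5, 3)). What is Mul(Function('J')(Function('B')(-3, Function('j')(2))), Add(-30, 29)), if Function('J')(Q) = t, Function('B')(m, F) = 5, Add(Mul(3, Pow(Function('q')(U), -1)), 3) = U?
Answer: Rational(62, 9) ≈ 6.8889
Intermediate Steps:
Function('q')(U) = Mul(3, Pow(Add(-3, U), -1))
Function('j')(s) = 17 (Function('j')(s) = Add(2, 15) = 17)
t = Rational(-62, 9) (t = Add(-3, Mul(7, Pow(Mul(3, Pow(Add(-3, Mul(-4, Pow(-3, -1))), -1)), -1))) = Add(-3, Mul(7, Pow(Mul(3, Pow(Add(-3, Mul(-4, Rational(-1, 3))), -1)), -1))) = Add(-3, Mul(7, Pow(Mul(3, Pow(Add(-3, Rational(4, 3)), -1)), -1))) = Add(-3, Mul(7, Pow(Mul(3, Pow(Rational(-5, 3), -1)), -1))) = Add(-3, Mul(7, Pow(Mul(3, Rational(-3, 5)), -1))) = Add(-3, Mul(7, Pow(Rational(-9, 5), -1))) = Add(-3, Mul(7, Rational(-5, 9))) = Add(-3, Rational(-35, 9)) = Rational(-62, 9) ≈ -6.8889)
Function('J')(Q) = Rational(-62, 9)
Mul(Function('J')(Function('B')(-3, Function('j')(2))), Add(-30, 29)) = Mul(Rational(-62, 9), Add(-30, 29)) = Mul(Rational(-62, 9), -1) = Rational(62, 9)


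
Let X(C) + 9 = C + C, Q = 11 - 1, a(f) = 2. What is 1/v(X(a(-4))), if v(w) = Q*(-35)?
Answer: -1/350 ≈ -0.0028571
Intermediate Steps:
Q = 10
X(C) = -9 + 2*C (X(C) = -9 + (C + C) = -9 + 2*C)
v(w) = -350 (v(w) = 10*(-35) = -350)
1/v(X(a(-4))) = 1/(-350) = -1/350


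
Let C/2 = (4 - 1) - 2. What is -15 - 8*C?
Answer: -31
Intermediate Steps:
C = 2 (C = 2*((4 - 1) - 2) = 2*(3 - 2) = 2*1 = 2)
-15 - 8*C = -15 - 8*2 = -15 - 16 = -31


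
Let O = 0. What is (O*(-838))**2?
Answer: 0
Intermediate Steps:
(O*(-838))**2 = (0*(-838))**2 = 0**2 = 0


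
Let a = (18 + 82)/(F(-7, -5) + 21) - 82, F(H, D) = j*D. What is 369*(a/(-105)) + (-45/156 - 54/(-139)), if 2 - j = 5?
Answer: 211372039/758940 ≈ 278.51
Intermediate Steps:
j = -3 (j = 2 - 1*5 = 2 - 5 = -3)
F(H, D) = -3*D
a = -713/9 (a = (18 + 82)/(-3*(-5) + 21) - 82 = 100/(15 + 21) - 82 = 100/36 - 82 = 100*(1/36) - 82 = 25/9 - 82 = -713/9 ≈ -79.222)
369*(a/(-105)) + (-45/156 - 54/(-139)) = 369*(-713/9/(-105)) + (-45/156 - 54/(-139)) = 369*(-713/9*(-1/105)) + (-45*1/156 - 54*(-1/139)) = 369*(713/945) + (-15/52 + 54/139) = 29233/105 + 723/7228 = 211372039/758940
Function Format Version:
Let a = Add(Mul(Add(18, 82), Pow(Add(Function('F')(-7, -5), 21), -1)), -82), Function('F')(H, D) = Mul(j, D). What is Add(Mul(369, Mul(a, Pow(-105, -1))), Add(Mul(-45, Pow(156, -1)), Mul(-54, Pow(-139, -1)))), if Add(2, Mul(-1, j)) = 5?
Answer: Rational(211372039, 758940) ≈ 278.51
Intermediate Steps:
j = -3 (j = Add(2, Mul(-1, 5)) = Add(2, -5) = -3)
Function('F')(H, D) = Mul(-3, D)
a = Rational(-713, 9) (a = Add(Mul(Add(18, 82), Pow(Add(Mul(-3, -5), 21), -1)), -82) = Add(Mul(100, Pow(Add(15, 21), -1)), -82) = Add(Mul(100, Pow(36, -1)), -82) = Add(Mul(100, Rational(1, 36)), -82) = Add(Rational(25, 9), -82) = Rational(-713, 9) ≈ -79.222)
Add(Mul(369, Mul(a, Pow(-105, -1))), Add(Mul(-45, Pow(156, -1)), Mul(-54, Pow(-139, -1)))) = Add(Mul(369, Mul(Rational(-713, 9), Pow(-105, -1))), Add(Mul(-45, Pow(156, -1)), Mul(-54, Pow(-139, -1)))) = Add(Mul(369, Mul(Rational(-713, 9), Rational(-1, 105))), Add(Mul(-45, Rational(1, 156)), Mul(-54, Rational(-1, 139)))) = Add(Mul(369, Rational(713, 945)), Add(Rational(-15, 52), Rational(54, 139))) = Add(Rational(29233, 105), Rational(723, 7228)) = Rational(211372039, 758940)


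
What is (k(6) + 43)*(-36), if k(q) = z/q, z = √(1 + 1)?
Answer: -1548 - 6*√2 ≈ -1556.5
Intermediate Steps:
z = √2 ≈ 1.4142
k(q) = √2/q
(k(6) + 43)*(-36) = (√2/6 + 43)*(-36) = (43 + √2/6)*(-36) = -1548 - 6*√2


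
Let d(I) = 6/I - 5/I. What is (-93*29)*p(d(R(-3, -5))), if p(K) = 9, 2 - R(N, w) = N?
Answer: -24273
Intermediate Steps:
R(N, w) = 2 - N
d(I) = 1/I
(-93*29)*p(d(R(-3, -5))) = -93*29*9 = -2697*9 = -24273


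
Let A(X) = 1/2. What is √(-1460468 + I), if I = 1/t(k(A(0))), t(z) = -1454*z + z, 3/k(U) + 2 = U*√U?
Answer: √(-111000714654360 - 4359*√2)/8718 ≈ 1208.5*I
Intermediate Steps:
A(X) = ½ (A(X) = 1*(½) = ½)
k(U) = 3/(-2 + U^(3/2)) (k(U) = 3/(-2 + U*√U) = 3/(-2 + U^(3/2)))
t(z) = -1453*z
I = 2/4359 - √2/17436 (I = 1/(-4359/(-2 + (½)^(3/2))) = 1/(-4359/(-2 + √2/4)) = 2/4359 - √2/17436 ≈ 0.00037771)
√(-1460468 + I) = √(-1460468 + (2/4359 - √2/17436)) = √(-6366180010/4359 - √2/17436)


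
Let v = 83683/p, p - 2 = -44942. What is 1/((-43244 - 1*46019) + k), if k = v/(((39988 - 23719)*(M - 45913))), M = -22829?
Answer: -750138210360/66959587071363431 ≈ -1.1203e-5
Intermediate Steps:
p = -44940 (p = 2 - 44942 = -44940)
v = -83683/44940 (v = 83683/(-44940) = 83683*(-1/44940) = -83683/44940 ≈ -1.8621)
k = 1249/750138210360 (k = -83683*1/((-22829 - 45913)*(39988 - 23719))/44940 = -83683/(44940*(16269*(-68742))) = -83683/44940/(-1118363598) = -83683/44940*(-1/1118363598) = 1249/750138210360 ≈ 1.6650e-9)
1/((-43244 - 1*46019) + k) = 1/((-43244 - 1*46019) + 1249/750138210360) = 1/((-43244 - 46019) + 1249/750138210360) = 1/(-89263 + 1249/750138210360) = 1/(-66959587071363431/750138210360) = -750138210360/66959587071363431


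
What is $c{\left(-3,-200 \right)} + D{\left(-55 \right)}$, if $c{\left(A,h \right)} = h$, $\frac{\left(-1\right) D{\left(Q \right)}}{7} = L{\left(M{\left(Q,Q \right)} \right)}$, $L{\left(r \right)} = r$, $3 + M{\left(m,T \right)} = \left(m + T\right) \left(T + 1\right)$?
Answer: $-41759$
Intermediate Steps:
$M{\left(m,T \right)} = -3 + \left(1 + T\right) \left(T + m\right)$ ($M{\left(m,T \right)} = -3 + \left(m + T\right) \left(T + 1\right) = -3 + \left(T + m\right) \left(1 + T\right) = -3 + \left(1 + T\right) \left(T + m\right)$)
$D{\left(Q \right)} = 21 - 14 Q - 14 Q^{2}$ ($D{\left(Q \right)} = - 7 \left(-3 + Q + Q + Q^{2} + Q Q\right) = - 7 \left(-3 + Q + Q + Q^{2} + Q^{2}\right) = - 7 \left(-3 + 2 Q + 2 Q^{2}\right) = 21 - 14 Q - 14 Q^{2}$)
$c{\left(-3,-200 \right)} + D{\left(-55 \right)} = -200 - \left(-791 + 42350\right) = -200 + \left(21 + 770 - 42350\right) = -200 - 41559 = -41759$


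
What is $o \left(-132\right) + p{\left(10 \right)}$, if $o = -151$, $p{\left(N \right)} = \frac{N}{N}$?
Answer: $19933$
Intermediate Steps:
$p{\left(N \right)} = 1$
$o \left(-132\right) + p{\left(10 \right)} = \left(-151\right) \left(-132\right) + 1 = 19932 + 1 = 19933$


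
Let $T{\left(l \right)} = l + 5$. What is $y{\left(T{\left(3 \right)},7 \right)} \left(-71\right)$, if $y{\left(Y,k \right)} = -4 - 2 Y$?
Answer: $1420$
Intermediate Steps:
$T{\left(l \right)} = 5 + l$
$y{\left(T{\left(3 \right)},7 \right)} \left(-71\right) = \left(-4 - 2 \left(5 + 3\right)\right) \left(-71\right) = \left(-4 - 16\right) \left(-71\right) = \left(-20\right) \left(-71\right) = 1420$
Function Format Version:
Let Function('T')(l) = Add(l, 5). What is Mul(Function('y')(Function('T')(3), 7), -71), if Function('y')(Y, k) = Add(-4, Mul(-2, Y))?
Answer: 1420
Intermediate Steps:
Function('T')(l) = Add(5, l)
Mul(Function('y')(Function('T')(3), 7), -71) = Mul(Add(-4, Mul(-2, Add(5, 3))), -71) = Mul(Add(-4, Mul(-2, 8)), -71) = Mul(Add(-4, -16), -71) = Mul(-20, -71) = 1420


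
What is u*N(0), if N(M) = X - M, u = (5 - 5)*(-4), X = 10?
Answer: 0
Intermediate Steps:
u = 0 (u = 0*(-4) = 0)
N(M) = 10 - M
u*N(0) = 0*(10 - 1*0) = 0*(10 + 0) = 0*10 = 0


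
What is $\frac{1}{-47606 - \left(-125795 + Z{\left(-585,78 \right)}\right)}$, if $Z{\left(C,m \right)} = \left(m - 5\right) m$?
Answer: $\frac{1}{72495} \approx 1.3794 \cdot 10^{-5}$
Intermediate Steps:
$Z{\left(C,m \right)} = m \left(-5 + m\right)$ ($Z{\left(C,m \right)} = \left(-5 + m\right) m = m \left(-5 + m\right)$)
$\frac{1}{-47606 - \left(-125795 + Z{\left(-585,78 \right)}\right)} = \frac{1}{-47606 + \left(125795 - 78 \left(-5 + 78\right)\right)} = \frac{1}{-47606 + \left(125795 - 78 \cdot 73\right)} = \frac{1}{-47606 + \left(125795 - 5694\right)} = \frac{1}{-47606 + 120101} = \frac{1}{72495}$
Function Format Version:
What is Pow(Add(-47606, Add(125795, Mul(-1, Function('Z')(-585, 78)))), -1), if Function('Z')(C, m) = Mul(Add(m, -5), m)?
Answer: Rational(1, 72495) ≈ 1.3794e-5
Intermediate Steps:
Function('Z')(C, m) = Mul(m, Add(-5, m)) (Function('Z')(C, m) = Mul(Add(-5, m), m) = Mul(m, Add(-5, m)))
Pow(Add(-47606, Add(125795, Mul(-1, Function('Z')(-585, 78)))), -1) = Pow(Add(-47606, Add(125795, Mul(-1, Mul(78, Add(-5, 78))))), -1) = Pow(Add(-47606, Add(125795, Mul(-1, Mul(78, 73)))), -1) = Pow(Add(-47606, Add(125795, Mul(-1, 5694))), -1) = Pow(Add(-47606, Add(125795, -5694)), -1) = Pow(Add(-47606, 120101), -1) = Pow(72495, -1) = Rational(1, 72495)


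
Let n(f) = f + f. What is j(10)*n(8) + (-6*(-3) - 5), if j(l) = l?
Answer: 173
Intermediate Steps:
n(f) = 2*f
j(10)*n(8) + (-6*(-3) - 5) = 10*(2*8) + (-6*(-3) - 5) = 10*16 + (18 - 5) = 160 + 13 = 173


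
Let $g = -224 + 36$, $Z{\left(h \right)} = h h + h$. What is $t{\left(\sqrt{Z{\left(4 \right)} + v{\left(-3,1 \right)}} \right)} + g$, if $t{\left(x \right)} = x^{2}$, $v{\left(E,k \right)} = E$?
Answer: $-171$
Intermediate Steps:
$Z{\left(h \right)} = h + h^{2}$ ($Z{\left(h \right)} = h^{2} + h = h + h^{2}$)
$g = -188$
$t{\left(\sqrt{Z{\left(4 \right)} + v{\left(-3,1 \right)}} \right)} + g = \left(\sqrt{4 \left(1 + 4\right) - 3}\right)^{2} - 188 = \left(\sqrt{4 \cdot 5 - 3}\right)^{2} - 188 = \left(\sqrt{20 - 3}\right)^{2} - 188 = \left(\sqrt{17}\right)^{2} - 188 = 17 - 188 = -171$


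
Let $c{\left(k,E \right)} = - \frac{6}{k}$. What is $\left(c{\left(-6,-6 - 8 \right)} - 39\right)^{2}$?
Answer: $1444$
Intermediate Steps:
$\left(c{\left(-6,-6 - 8 \right)} - 39\right)^{2} = \left(- \frac{6}{-6} - 39\right)^{2} = \left(\left(-6\right) \left(- \frac{1}{6}\right) - 39\right)^{2} = \left(1 - 39\right)^{2} = \left(-38\right)^{2} = 1444$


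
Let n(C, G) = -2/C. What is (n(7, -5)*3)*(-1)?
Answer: 6/7 ≈ 0.85714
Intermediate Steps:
(n(7, -5)*3)*(-1) = (-2/7*3)*(-1) = (-2*⅐*3)*(-1) = -2/7*3*(-1) = -6/7*(-1) = 6/7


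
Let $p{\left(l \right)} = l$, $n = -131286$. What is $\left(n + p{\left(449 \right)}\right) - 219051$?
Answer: $-349888$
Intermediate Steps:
$\left(n + p{\left(449 \right)}\right) - 219051 = \left(-131286 + 449\right) - 219051 = -130837 - 219051 = -349888$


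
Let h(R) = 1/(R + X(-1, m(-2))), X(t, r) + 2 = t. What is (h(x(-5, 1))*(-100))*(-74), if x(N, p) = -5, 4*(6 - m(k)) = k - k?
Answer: -925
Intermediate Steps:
m(k) = 6 (m(k) = 6 - (k - k)/4 = 6 - ¼*0 = 6 + 0 = 6)
X(t, r) = -2 + t
h(R) = 1/(-3 + R) (h(R) = 1/(R + (-2 - 1)) = 1/(R - 3) = 1/(-3 + R))
(h(x(-5, 1))*(-100))*(-74) = (-100/(-3 - 5))*(-74) = (-100/(-8))*(-74) = -⅛*(-100)*(-74) = (25/2)*(-74) = -925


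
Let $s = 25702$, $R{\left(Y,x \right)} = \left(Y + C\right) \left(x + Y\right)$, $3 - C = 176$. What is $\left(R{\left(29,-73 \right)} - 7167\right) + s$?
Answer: $24871$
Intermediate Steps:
$C = -173$ ($C = 3 - 176 = -173$)
$R{\left(Y,x \right)} = \left(-173 + Y\right) \left(Y + x\right)$ ($R{\left(Y,x \right)} = \left(Y - 173\right) \left(x + Y\right) = \left(-173 + Y\right) \left(Y + x\right)$)
$\left(R{\left(29,-73 \right)} - 7167\right) + s = \left(\left(29^{2} - 5017 - -12629 + 29 \left(-73\right)\right) - 7167\right) + 25702 = \left(\left(841 - 5017 + 12629 - 2117\right) - 7167\right) + 25702 = \left(6336 - 7167\right) + 25702 = -831 + 25702 = 24871$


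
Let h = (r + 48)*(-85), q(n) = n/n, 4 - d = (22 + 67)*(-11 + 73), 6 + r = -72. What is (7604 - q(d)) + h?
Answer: 10153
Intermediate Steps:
r = -78 (r = -6 - 72 = -78)
d = -5514 (d = 4 - (22 + 67)*(-11 + 73) = 4 - 89*62 = 4 - 1*5518 = 4 - 5518 = -5514)
q(n) = 1
h = 2550 (h = (-78 + 48)*(-85) = -30*(-85) = 2550)
(7604 - q(d)) + h = (7604 - 1*1) + 2550 = (7604 - 1) + 2550 = 7603 + 2550 = 10153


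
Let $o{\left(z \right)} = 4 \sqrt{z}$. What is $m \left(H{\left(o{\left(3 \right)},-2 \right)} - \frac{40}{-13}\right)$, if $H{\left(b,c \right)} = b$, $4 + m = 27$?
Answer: $\frac{920}{13} + 92 \sqrt{3} \approx 230.12$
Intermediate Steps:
$m = 23$ ($m = -4 + 27 = 23$)
$m \left(H{\left(o{\left(3 \right)},-2 \right)} - \frac{40}{-13}\right) = 23 \left(4 \sqrt{3} - \frac{40}{-13}\right) = 23 \left(4 \sqrt{3} - - \frac{40}{13}\right) = 23 \left(4 \sqrt{3} + \frac{40}{13}\right) = 23 \left(\frac{40}{13} + 4 \sqrt{3}\right) = \frac{920}{13} + 92 \sqrt{3}$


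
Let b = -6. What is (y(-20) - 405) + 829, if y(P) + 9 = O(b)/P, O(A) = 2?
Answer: 4149/10 ≈ 414.90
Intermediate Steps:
y(P) = -9 + 2/P
(y(-20) - 405) + 829 = ((-9 + 2/(-20)) - 405) + 829 = ((-9 + 2*(-1/20)) - 405) + 829 = ((-9 - ⅒) - 405) + 829 = (-91/10 - 405) + 829 = -4141/10 + 829 = 4149/10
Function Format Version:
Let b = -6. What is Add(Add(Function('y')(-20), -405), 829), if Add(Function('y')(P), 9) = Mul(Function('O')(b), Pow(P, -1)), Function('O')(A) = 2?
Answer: Rational(4149, 10) ≈ 414.90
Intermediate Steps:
Function('y')(P) = Add(-9, Mul(2, Pow(P, -1)))
Add(Add(Function('y')(-20), -405), 829) = Add(Add(Add(-9, Mul(2, Pow(-20, -1))), -405), 829) = Add(Add(Add(-9, Mul(2, Rational(-1, 20))), -405), 829) = Add(Add(Add(-9, Rational(-1, 10)), -405), 829) = Add(Add(Rational(-91, 10), -405), 829) = Add(Rational(-4141, 10), 829) = Rational(4149, 10)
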